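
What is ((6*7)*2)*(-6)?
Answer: -504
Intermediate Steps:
((6*7)*2)*(-6) = (42*2)*(-6) = 84*(-6) = -504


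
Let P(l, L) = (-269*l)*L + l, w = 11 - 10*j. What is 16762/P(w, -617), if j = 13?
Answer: -493/580909 ≈ -0.00084867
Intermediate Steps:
w = -119 (w = 11 - 10*13 = 11 - 130 = -119)
P(l, L) = l - 269*L*l (P(l, L) = -269*L*l + l = l - 269*L*l)
16762/P(w, -617) = 16762/((-119*(1 - 269*(-617)))) = 16762/((-119*(1 + 165973))) = 16762/((-119*165974)) = 16762/(-19750906) = 16762*(-1/19750906) = -493/580909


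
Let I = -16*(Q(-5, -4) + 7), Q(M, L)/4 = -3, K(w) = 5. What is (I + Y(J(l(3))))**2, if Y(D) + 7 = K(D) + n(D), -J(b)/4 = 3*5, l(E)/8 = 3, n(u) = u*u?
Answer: 13527684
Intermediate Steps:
n(u) = u**2
l(E) = 24 (l(E) = 8*3 = 24)
Q(M, L) = -12 (Q(M, L) = 4*(-3) = -12)
J(b) = -60 (J(b) = -12*5 = -4*15 = -60)
I = 80 (I = -16*(-12 + 7) = -16*(-5) = 80)
Y(D) = -2 + D**2 (Y(D) = -7 + (5 + D**2) = -2 + D**2)
(I + Y(J(l(3))))**2 = (80 + (-2 + (-60)**2))**2 = (80 + (-2 + 3600))**2 = (80 + 3598)**2 = 3678**2 = 13527684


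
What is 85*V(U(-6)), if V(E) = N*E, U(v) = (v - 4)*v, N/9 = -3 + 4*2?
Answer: 229500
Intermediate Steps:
N = 45 (N = 9*(-3 + 4*2) = 9*(-3 + 8) = 9*5 = 45)
U(v) = v*(-4 + v) (U(v) = (-4 + v)*v = v*(-4 + v))
V(E) = 45*E
85*V(U(-6)) = 85*(45*(-6*(-4 - 6))) = 85*(45*(-6*(-10))) = 85*(45*60) = 85*2700 = 229500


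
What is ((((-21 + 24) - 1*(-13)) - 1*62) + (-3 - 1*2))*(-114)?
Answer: 5814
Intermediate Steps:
((((-21 + 24) - 1*(-13)) - 1*62) + (-3 - 1*2))*(-114) = (((3 + 13) - 62) + (-3 - 2))*(-114) = ((16 - 62) - 5)*(-114) = (-46 - 5)*(-114) = -51*(-114) = 5814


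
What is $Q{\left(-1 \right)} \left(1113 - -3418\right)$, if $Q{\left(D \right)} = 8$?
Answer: $36248$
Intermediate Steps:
$Q{\left(-1 \right)} \left(1113 - -3418\right) = 8 \left(1113 - -3418\right) = 8 \left(1113 + 3418\right) = 8 \cdot 4531 = 36248$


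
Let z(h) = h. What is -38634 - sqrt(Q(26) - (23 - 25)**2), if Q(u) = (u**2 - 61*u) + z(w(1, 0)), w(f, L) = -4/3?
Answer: -38634 - I*sqrt(8238)/3 ≈ -38634.0 - 30.254*I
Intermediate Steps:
w(f, L) = -4/3 (w(f, L) = -4*1/3 = -4/3)
Q(u) = -4/3 + u**2 - 61*u (Q(u) = (u**2 - 61*u) - 4/3 = -4/3 + u**2 - 61*u)
-38634 - sqrt(Q(26) - (23 - 25)**2) = -38634 - sqrt((-4/3 + 26**2 - 61*26) - (23 - 25)**2) = -38634 - sqrt((-4/3 + 676 - 1586) - 1*(-2)**2) = -38634 - sqrt(-2734/3 - 1*4) = -38634 - sqrt(-2734/3 - 4) = -38634 - sqrt(-2746/3) = -38634 - I*sqrt(8238)/3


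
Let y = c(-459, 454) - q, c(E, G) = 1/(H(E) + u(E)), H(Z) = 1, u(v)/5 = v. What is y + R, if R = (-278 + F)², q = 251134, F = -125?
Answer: -203535151/2294 ≈ -88725.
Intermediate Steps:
u(v) = 5*v
c(E, G) = 1/(1 + 5*E)
R = 162409 (R = (-278 - 125)² = (-403)² = 162409)
y = -576101397/2294 (y = 1/(1 + 5*(-459)) - 1*251134 = 1/(1 - 2295) - 251134 = 1/(-2294) - 251134 = -1/2294 - 251134 = -576101397/2294 ≈ -2.5113e+5)
y + R = -576101397/2294 + 162409 = -203535151/2294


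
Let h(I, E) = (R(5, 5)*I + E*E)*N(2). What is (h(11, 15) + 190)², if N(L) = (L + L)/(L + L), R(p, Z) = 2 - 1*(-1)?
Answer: 200704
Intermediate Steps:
R(p, Z) = 3 (R(p, Z) = 2 + 1 = 3)
N(L) = 1 (N(L) = (2*L)/((2*L)) = (2*L)*(1/(2*L)) = 1)
h(I, E) = E² + 3*I (h(I, E) = (3*I + E*E)*1 = (3*I + E²)*1 = (E² + 3*I)*1 = E² + 3*I)
(h(11, 15) + 190)² = ((15² + 3*11) + 190)² = ((225 + 33) + 190)² = (258 + 190)² = 448² = 200704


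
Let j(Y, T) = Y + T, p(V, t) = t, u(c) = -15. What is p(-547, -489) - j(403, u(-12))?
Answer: -877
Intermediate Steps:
j(Y, T) = T + Y
p(-547, -489) - j(403, u(-12)) = -489 - (-15 + 403) = -489 - 1*388 = -489 - 388 = -877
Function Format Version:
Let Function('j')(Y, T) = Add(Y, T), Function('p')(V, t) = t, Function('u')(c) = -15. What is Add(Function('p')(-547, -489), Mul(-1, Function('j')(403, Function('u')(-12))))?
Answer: -877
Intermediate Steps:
Function('j')(Y, T) = Add(T, Y)
Add(Function('p')(-547, -489), Mul(-1, Function('j')(403, Function('u')(-12)))) = Add(-489, Mul(-1, Add(-15, 403))) = Add(-489, Mul(-1, 388)) = Add(-489, -388) = -877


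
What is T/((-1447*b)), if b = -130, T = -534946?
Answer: -267473/94055 ≈ -2.8438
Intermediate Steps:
T/((-1447*b)) = -534946/((-1447*(-130))) = -534946/188110 = -534946*1/188110 = -267473/94055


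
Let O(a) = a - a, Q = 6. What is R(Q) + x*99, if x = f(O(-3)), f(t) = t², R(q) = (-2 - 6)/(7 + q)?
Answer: -8/13 ≈ -0.61539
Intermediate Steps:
O(a) = 0
R(q) = -8/(7 + q)
x = 0 (x = 0² = 0)
R(Q) + x*99 = -8/(7 + 6) + 0*99 = -8/13 + 0 = -8/13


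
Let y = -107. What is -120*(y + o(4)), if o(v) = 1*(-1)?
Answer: 12960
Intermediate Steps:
o(v) = -1
-120*(y + o(4)) = -120*(-107 - 1) = -120*(-108) = 12960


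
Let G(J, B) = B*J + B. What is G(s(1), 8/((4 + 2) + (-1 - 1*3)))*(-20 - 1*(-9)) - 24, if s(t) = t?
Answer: -112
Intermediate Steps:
G(J, B) = B + B*J
G(s(1), 8/((4 + 2) + (-1 - 1*3)))*(-20 - 1*(-9)) - 24 = ((8/((4 + 2) + (-1 - 1*3)))*(1 + 1))*(-20 - 1*(-9)) - 24 = ((8/(6 + (-1 - 3)))*2)*(-20 + 9) - 24 = ((8/(6 - 4))*2)*(-11) - 24 = ((8/2)*2)*(-11) - 24 = ((8*(1/2))*2)*(-11) - 24 = (4*2)*(-11) - 24 = 8*(-11) - 24 = -88 - 24 = -112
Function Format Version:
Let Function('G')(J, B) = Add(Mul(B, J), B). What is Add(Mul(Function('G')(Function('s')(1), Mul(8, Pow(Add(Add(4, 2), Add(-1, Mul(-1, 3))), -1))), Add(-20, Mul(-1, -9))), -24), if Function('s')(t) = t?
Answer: -112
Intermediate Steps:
Function('G')(J, B) = Add(B, Mul(B, J))
Add(Mul(Function('G')(Function('s')(1), Mul(8, Pow(Add(Add(4, 2), Add(-1, Mul(-1, 3))), -1))), Add(-20, Mul(-1, -9))), -24) = Add(Mul(Mul(Mul(8, Pow(Add(Add(4, 2), Add(-1, Mul(-1, 3))), -1)), Add(1, 1)), Add(-20, Mul(-1, -9))), -24) = Add(Mul(Mul(Mul(8, Pow(Add(6, Add(-1, -3)), -1)), 2), Add(-20, 9)), -24) = Add(Mul(Mul(Mul(8, Pow(Add(6, -4), -1)), 2), -11), -24) = Add(Mul(Mul(Mul(8, Pow(2, -1)), 2), -11), -24) = Add(Mul(Mul(Mul(8, Rational(1, 2)), 2), -11), -24) = Add(Mul(Mul(4, 2), -11), -24) = Add(Mul(8, -11), -24) = Add(-88, -24) = -112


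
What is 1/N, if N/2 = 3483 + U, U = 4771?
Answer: 1/16508 ≈ 6.0577e-5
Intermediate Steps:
N = 16508 (N = 2*(3483 + 4771) = 2*8254 = 16508)
1/N = 1/16508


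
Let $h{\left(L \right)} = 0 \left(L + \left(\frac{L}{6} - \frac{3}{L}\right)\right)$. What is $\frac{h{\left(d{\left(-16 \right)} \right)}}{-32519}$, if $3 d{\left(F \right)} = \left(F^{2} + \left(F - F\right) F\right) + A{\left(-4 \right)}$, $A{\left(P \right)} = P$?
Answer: $0$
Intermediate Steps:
$d{\left(F \right)} = - \frac{4}{3} + \frac{F^{2}}{3}$ ($d{\left(F \right)} = \frac{\left(F^{2} + \left(F - F\right) F\right) - 4}{3} = \frac{\left(F^{2} + 0 F\right) - 4}{3} = \frac{\left(F^{2} + 0\right) - 4}{3} = \frac{F^{2} - 4}{3} = \frac{-4 + F^{2}}{3} = - \frac{4}{3} + \frac{F^{2}}{3}$)
$h{\left(L \right)} = 0$ ($h{\left(L \right)} = 0 \left(L + \left(L \frac{1}{6} - \frac{3}{L}\right)\right) = 0 \left(L + \left(\frac{L}{6} - \frac{3}{L}\right)\right) = 0 \left(L + \left(- \frac{3}{L} + \frac{L}{6}\right)\right) = 0 \left(- \frac{3}{L} + \frac{7 L}{6}\right) = 0$)
$\frac{h{\left(d{\left(-16 \right)} \right)}}{-32519} = \frac{0}{-32519} = 0 \left(- \frac{1}{32519}\right) = 0$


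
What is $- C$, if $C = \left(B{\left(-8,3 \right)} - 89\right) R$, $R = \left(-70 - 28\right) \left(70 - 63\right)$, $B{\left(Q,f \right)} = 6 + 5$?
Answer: $-53508$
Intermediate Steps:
$B{\left(Q,f \right)} = 11$
$R = -686$ ($R = \left(-98\right) 7 = -686$)
$C = 53508$ ($C = \left(11 - 89\right) \left(-686\right) = \left(-78\right) \left(-686\right) = 53508$)
$- C = \left(-1\right) 53508 = -53508$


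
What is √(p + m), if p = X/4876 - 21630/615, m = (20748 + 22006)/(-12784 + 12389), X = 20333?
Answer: I*√217064716750410145/39483410 ≈ 11.8*I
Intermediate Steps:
m = -42754/395 (m = 42754/(-395) = 42754*(-1/395) = -42754/395 ≈ -108.24)
p = -6197539/199916 (p = 20333/4876 - 21630/615 = 20333*(1/4876) - 21630*1/615 = 20333/4876 - 1442/41 = -6197539/199916 ≈ -31.001)
√(p + m) = √(-6197539/199916 - 42754/395) = √(-10995236569/78966820) = I*√217064716750410145/39483410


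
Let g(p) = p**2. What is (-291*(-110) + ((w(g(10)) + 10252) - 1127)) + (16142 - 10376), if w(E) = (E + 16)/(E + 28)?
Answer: 1500861/32 ≈ 46902.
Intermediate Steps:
w(E) = (16 + E)/(28 + E)
(-291*(-110) + ((w(g(10)) + 10252) - 1127)) + (16142 - 10376) = (-291*(-110) + (((16 + 10**2)/(28 + 10**2) + 10252) - 1127)) + (16142 - 10376) = (32010 + (((16 + 100)/(28 + 100) + 10252) - 1127)) + 5766 = (32010 + ((116/128 + 10252) - 1127)) + 5766 = (32010 + (((1/128)*116 + 10252) - 1127)) + 5766 = (32010 + ((29/32 + 10252) - 1127)) + 5766 = (32010 + (328093/32 - 1127)) + 5766 = (32010 + 292029/32) + 5766 = 1316349/32 + 5766 = 1500861/32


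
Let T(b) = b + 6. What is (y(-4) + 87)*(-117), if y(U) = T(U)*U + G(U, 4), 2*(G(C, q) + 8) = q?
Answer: -8541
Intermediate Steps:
T(b) = 6 + b
G(C, q) = -8 + q/2
y(U) = -6 + U*(6 + U) (y(U) = (6 + U)*U + (-8 + (½)*4) = U*(6 + U) + (-8 + 2) = U*(6 + U) - 6 = -6 + U*(6 + U))
(y(-4) + 87)*(-117) = ((-6 - 4*(6 - 4)) + 87)*(-117) = ((-6 - 4*2) + 87)*(-117) = ((-6 - 8) + 87)*(-117) = (-14 + 87)*(-117) = 73*(-117) = -8541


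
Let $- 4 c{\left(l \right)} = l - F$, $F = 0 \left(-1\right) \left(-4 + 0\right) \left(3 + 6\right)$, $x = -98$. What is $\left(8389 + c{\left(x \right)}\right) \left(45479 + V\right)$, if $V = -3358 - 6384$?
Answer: $\frac{601346499}{2} \approx 3.0067 \cdot 10^{8}$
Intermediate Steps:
$F = 0$ ($F = 0 \left(\left(-4\right) 9\right) = 0 \left(-36\right) = 0$)
$c{\left(l \right)} = - \frac{l}{4}$ ($c{\left(l \right)} = - \frac{l - 0}{4} = - \frac{l + 0}{4} = - \frac{l}{4}$)
$V = -9742$
$\left(8389 + c{\left(x \right)}\right) \left(45479 + V\right) = \left(8389 - - \frac{49}{2}\right) \left(45479 - 9742\right) = \left(8389 + \frac{49}{2}\right) 35737 = \frac{16827}{2} \cdot 35737 = \frac{601346499}{2}$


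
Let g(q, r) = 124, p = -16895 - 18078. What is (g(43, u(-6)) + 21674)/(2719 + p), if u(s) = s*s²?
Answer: -10899/16127 ≈ -0.67582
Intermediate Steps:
p = -34973
u(s) = s³
(g(43, u(-6)) + 21674)/(2719 + p) = (124 + 21674)/(2719 - 34973) = 21798/(-32254) = 21798*(-1/32254) = -10899/16127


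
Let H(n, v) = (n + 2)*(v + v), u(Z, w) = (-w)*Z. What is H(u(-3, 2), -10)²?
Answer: 25600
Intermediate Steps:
u(Z, w) = -Z*w
H(n, v) = 2*v*(2 + n) (H(n, v) = (2 + n)*(2*v) = 2*v*(2 + n))
H(u(-3, 2), -10)² = (2*(-10)*(2 - 1*(-3)*2))² = (2*(-10)*(2 + 6))² = (2*(-10)*8)² = (-160)² = 25600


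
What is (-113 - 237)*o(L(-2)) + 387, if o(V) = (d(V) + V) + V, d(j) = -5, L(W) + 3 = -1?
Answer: 4937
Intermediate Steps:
L(W) = -4 (L(W) = -3 - 1 = -4)
o(V) = -5 + 2*V (o(V) = (-5 + V) + V = -5 + 2*V)
(-113 - 237)*o(L(-2)) + 387 = (-113 - 237)*(-5 + 2*(-4)) + 387 = -350*(-5 - 8) + 387 = -350*(-13) + 387 = 4550 + 387 = 4937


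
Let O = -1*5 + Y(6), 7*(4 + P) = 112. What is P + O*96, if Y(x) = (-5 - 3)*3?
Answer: -2772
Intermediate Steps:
P = 12 (P = -4 + (⅐)*112 = -4 + 16 = 12)
Y(x) = -24 (Y(x) = -8*3 = -24)
O = -29 (O = -1*5 - 24 = -5 - 24 = -29)
P + O*96 = 12 - 29*96 = 12 - 2784 = -2772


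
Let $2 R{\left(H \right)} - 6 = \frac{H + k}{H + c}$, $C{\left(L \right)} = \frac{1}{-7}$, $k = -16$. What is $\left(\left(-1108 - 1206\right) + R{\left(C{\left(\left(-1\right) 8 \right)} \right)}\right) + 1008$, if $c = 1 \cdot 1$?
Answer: $- \frac{15749}{12} \approx -1312.4$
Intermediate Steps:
$C{\left(L \right)} = - \frac{1}{7}$
$c = 1$
$R{\left(H \right)} = 3 + \frac{-16 + H}{2 \left(1 + H\right)}$ ($R{\left(H \right)} = 3 + \frac{\left(H - 16\right) \frac{1}{H + 1}}{2} = 3 + \frac{\left(-16 + H\right) \frac{1}{1 + H}}{2} = 3 + \frac{\frac{1}{1 + H} \left(-16 + H\right)}{2} = 3 + \frac{-16 + H}{2 \left(1 + H\right)}$)
$\left(\left(-1108 - 1206\right) + R{\left(C{\left(\left(-1\right) 8 \right)} \right)}\right) + 1008 = \left(\left(-1108 - 1206\right) + \frac{-10 + 7 \left(- \frac{1}{7}\right)}{2 \left(1 - \frac{1}{7}\right)}\right) + 1008 = \left(-2314 + \frac{-10 - 1}{2 \cdot \frac{6}{7}}\right) + 1008 = \left(-2314 + \frac{1}{2} \cdot \frac{7}{6} \left(-11\right)\right) + 1008 = \left(-2314 - \frac{77}{12}\right) + 1008 = - \frac{27845}{12} + 1008 = - \frac{15749}{12}$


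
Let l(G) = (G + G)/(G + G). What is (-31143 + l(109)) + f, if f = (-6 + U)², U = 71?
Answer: -26917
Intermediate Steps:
f = 4225 (f = (-6 + 71)² = 65² = 4225)
l(G) = 1 (l(G) = (2*G)/((2*G)) = (2*G)*(1/(2*G)) = 1)
(-31143 + l(109)) + f = (-31143 + 1) + 4225 = -31142 + 4225 = -26917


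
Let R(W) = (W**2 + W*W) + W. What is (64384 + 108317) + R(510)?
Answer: 693411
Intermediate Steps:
R(W) = W + 2*W**2 (R(W) = (W**2 + W**2) + W = 2*W**2 + W = W + 2*W**2)
(64384 + 108317) + R(510) = (64384 + 108317) + 510*(1 + 2*510) = 172701 + 510*(1 + 1020) = 172701 + 510*1021 = 172701 + 520710 = 693411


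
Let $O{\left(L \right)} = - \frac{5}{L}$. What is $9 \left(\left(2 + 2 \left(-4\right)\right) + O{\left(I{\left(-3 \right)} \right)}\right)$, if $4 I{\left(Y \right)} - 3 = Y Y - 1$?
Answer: $- \frac{774}{11} \approx -70.364$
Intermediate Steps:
$I{\left(Y \right)} = \frac{1}{2} + \frac{Y^{2}}{4}$ ($I{\left(Y \right)} = \frac{3}{4} + \frac{Y Y - 1}{4} = \frac{3}{4} + \frac{Y^{2} - 1}{4} = \frac{3}{4} + \frac{-1 + Y^{2}}{4} = \frac{3}{4} + \left(- \frac{1}{4} + \frac{Y^{2}}{4}\right) = \frac{1}{2} + \frac{Y^{2}}{4}$)
$9 \left(\left(2 + 2 \left(-4\right)\right) + O{\left(I{\left(-3 \right)} \right)}\right) = 9 \left(\left(2 + 2 \left(-4\right)\right) - \frac{5}{\frac{1}{2} + \frac{\left(-3\right)^{2}}{4}}\right) = 9 \left(\left(2 - 8\right) - \frac{5}{\frac{1}{2} + \frac{1}{4} \cdot 9}\right) = 9 \left(-6 - \frac{5}{\frac{1}{2} + \frac{9}{4}}\right) = 9 \left(-6 - \frac{5}{\frac{11}{4}}\right) = 9 \left(-6 - \frac{20}{11}\right) = 9 \left(- \frac{86}{11}\right) = - \frac{774}{11}$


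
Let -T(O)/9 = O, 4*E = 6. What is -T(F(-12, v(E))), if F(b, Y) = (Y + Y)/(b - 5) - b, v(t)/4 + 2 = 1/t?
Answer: 1932/17 ≈ 113.65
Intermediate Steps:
E = 3/2 (E = (¼)*6 = 3/2 ≈ 1.5000)
v(t) = -8 + 4/t (v(t) = -8 + 4*(1/t) = -8 + 4/t)
F(b, Y) = -b + 2*Y/(-5 + b) (F(b, Y) = (2*Y)/(-5 + b) - b = 2*Y/(-5 + b) - b = -b + 2*Y/(-5 + b))
T(O) = -9*O
-T(F(-12, v(E))) = -(-9)*(-1*(-12)² + 2*(-8 + 4/(3/2)) + 5*(-12))/(-5 - 12) = -(-9)*(-1*144 + 2*(-8 + 4*(⅔)) - 60)/(-17) = -(-9)*(-(-144 + 2*(-8 + 8/3) - 60)/17) = -(-9)*(-(-144 + 2*(-16/3) - 60)/17) = -(-9)*(-(-144 - 32/3 - 60)/17) = -(-9)*(-1/17*(-644/3)) = -(-9)*644/51 = -1*(-1932/17) = 1932/17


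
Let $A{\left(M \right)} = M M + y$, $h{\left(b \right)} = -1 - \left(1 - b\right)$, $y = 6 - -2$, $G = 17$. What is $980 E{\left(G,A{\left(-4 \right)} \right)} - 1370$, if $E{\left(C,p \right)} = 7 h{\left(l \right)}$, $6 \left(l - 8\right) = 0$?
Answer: $39790$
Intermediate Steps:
$l = 8$ ($l = 8 + \frac{1}{6} \cdot 0 = 8 + 0 = 8$)
$y = 8$ ($y = 6 + 2 = 8$)
$h{\left(b \right)} = -2 + b$ ($h{\left(b \right)} = -1 + \left(-1 + b\right) = -2 + b$)
$A{\left(M \right)} = 8 + M^{2}$ ($A{\left(M \right)} = M M + 8 = M^{2} + 8 = 8 + M^{2}$)
$E{\left(C,p \right)} = 42$ ($E{\left(C,p \right)} = 7 \left(-2 + 8\right) = 7 \cdot 6 = 42$)
$980 E{\left(G,A{\left(-4 \right)} \right)} - 1370 = 980 \cdot 42 - 1370 = 41160 - 1370 = 39790$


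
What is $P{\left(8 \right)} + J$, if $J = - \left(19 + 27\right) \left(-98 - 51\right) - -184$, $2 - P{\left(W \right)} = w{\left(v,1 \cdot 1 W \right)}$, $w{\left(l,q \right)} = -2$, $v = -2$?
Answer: $7042$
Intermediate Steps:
$P{\left(W \right)} = 4$ ($P{\left(W \right)} = 2 - -2 = 2 + 2 = 4$)
$J = 7038$ ($J = - 46 \left(-149\right) + 184 = \left(-1\right) \left(-6854\right) + 184 = 6854 + 184 = 7038$)
$P{\left(8 \right)} + J = 4 + 7038 = 7042$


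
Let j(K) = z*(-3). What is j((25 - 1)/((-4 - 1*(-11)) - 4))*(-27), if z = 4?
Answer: 324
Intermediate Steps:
j(K) = -12 (j(K) = 4*(-3) = -12)
j((25 - 1)/((-4 - 1*(-11)) - 4))*(-27) = -12*(-27) = 324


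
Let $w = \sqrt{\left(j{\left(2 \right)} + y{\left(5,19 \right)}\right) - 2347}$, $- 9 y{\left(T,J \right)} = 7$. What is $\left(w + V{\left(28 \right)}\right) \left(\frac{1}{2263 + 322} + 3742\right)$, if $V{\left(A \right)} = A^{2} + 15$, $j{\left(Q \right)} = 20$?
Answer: $\frac{164442207}{55} + \frac{3224357 i \sqrt{838}}{517} \approx 2.9899 \cdot 10^{6} + 1.8054 \cdot 10^{5} i$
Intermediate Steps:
$y{\left(T,J \right)} = - \frac{7}{9}$ ($y{\left(T,J \right)} = \left(- \frac{1}{9}\right) 7 = - \frac{7}{9}$)
$w = \frac{5 i \sqrt{838}}{3}$ ($w = \sqrt{\left(20 - \frac{7}{9}\right) - 2347} = \sqrt{\frac{173}{9} - 2347} = \sqrt{- \frac{20950}{9}} = \frac{5 i \sqrt{838}}{3} \approx 48.247 i$)
$V{\left(A \right)} = 15 + A^{2}$
$\left(w + V{\left(28 \right)}\right) \left(\frac{1}{2263 + 322} + 3742\right) = \left(\frac{5 i \sqrt{838}}{3} + \left(15 + 28^{2}\right)\right) \left(\frac{1}{2263 + 322} + 3742\right) = \left(\frac{5 i \sqrt{838}}{3} + \left(15 + 784\right)\right) \left(\frac{1}{2585} + 3742\right) = \left(\frac{5 i \sqrt{838}}{3} + 799\right) \left(\frac{1}{2585} + 3742\right) = \left(799 + \frac{5 i \sqrt{838}}{3}\right) \frac{9673071}{2585} = \frac{164442207}{55} + \frac{3224357 i \sqrt{838}}{517}$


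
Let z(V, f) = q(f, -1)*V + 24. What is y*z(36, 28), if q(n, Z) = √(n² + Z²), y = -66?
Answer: -1584 - 2376*√785 ≈ -68154.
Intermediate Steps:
q(n, Z) = √(Z² + n²)
z(V, f) = 24 + V*√(1 + f²) (z(V, f) = √((-1)² + f²)*V + 24 = √(1 + f²)*V + 24 = V*√(1 + f²) + 24 = 24 + V*√(1 + f²))
y*z(36, 28) = -66*(24 + 36*√(1 + 28²)) = -66*(24 + 36*√(1 + 784)) = -66*(24 + 36*√785) = -1584 - 2376*√785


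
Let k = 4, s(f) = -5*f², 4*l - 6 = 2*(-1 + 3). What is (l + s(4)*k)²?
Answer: 403225/4 ≈ 1.0081e+5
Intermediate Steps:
l = 5/2 (l = 3/2 + (2*(-1 + 3))/4 = 3/2 + (2*2)/4 = 3/2 + (¼)*4 = 3/2 + 1 = 5/2 ≈ 2.5000)
(l + s(4)*k)² = (5/2 - 5*4²*4)² = (5/2 - 5*16*4)² = (5/2 - 80*4)² = (5/2 - 320)² = (-635/2)² = 403225/4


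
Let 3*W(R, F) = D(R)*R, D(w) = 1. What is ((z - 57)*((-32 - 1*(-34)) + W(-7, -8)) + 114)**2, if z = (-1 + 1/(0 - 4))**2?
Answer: 40436881/2304 ≈ 17551.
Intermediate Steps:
W(R, F) = R/3 (W(R, F) = (1*R)/3 = R/3)
z = 25/16 (z = (-1 + 1/(-4))**2 = (-1 - 1/4)**2 = (-5/4)**2 = 25/16 ≈ 1.5625)
((z - 57)*((-32 - 1*(-34)) + W(-7, -8)) + 114)**2 = ((25/16 - 57)*((-32 - 1*(-34)) + (1/3)*(-7)) + 114)**2 = (-887*((-32 + 34) - 7/3)/16 + 114)**2 = (-887*(2 - 7/3)/16 + 114)**2 = (-887/16*(-1/3) + 114)**2 = (887/48 + 114)**2 = (6359/48)**2 = 40436881/2304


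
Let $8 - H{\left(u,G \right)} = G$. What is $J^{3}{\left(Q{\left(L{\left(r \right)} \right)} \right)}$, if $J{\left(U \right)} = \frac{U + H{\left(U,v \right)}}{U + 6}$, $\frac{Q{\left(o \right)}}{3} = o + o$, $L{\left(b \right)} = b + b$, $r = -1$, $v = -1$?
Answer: $\frac{1}{8} \approx 0.125$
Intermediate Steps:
$H{\left(u,G \right)} = 8 - G$
$L{\left(b \right)} = 2 b$
$Q{\left(o \right)} = 6 o$ ($Q{\left(o \right)} = 3 \left(o + o\right) = 3 \cdot 2 o = 6 o$)
$J{\left(U \right)} = \frac{9 + U}{6 + U}$ ($J{\left(U \right)} = \frac{U + \left(8 - -1\right)}{U + 6} = \frac{U + \left(8 + 1\right)}{6 + U} = \frac{U + 9}{6 + U} = \frac{9 + U}{6 + U}$)
$J^{3}{\left(Q{\left(L{\left(r \right)} \right)} \right)} = \left(\frac{9 + 6 \cdot 2 \left(-1\right)}{6 + 6 \cdot 2 \left(-1\right)}\right)^{3} = \left(\frac{9 + 6 \left(-2\right)}{6 + 6 \left(-2\right)}\right)^{3} = \left(\frac{9 - 12}{6 - 12}\right)^{3} = \left(\frac{1}{-6} \left(-3\right)\right)^{3} = \left(\left(- \frac{1}{6}\right) \left(-3\right)\right)^{3} = \left(\frac{1}{2}\right)^{3} = \frac{1}{8}$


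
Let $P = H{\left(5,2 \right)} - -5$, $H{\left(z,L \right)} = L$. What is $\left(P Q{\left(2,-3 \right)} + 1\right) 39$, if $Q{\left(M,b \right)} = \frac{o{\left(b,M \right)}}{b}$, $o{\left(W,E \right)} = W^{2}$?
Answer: $-780$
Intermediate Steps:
$Q{\left(M,b \right)} = b$ ($Q{\left(M,b \right)} = \frac{b^{2}}{b} = b$)
$P = 7$ ($P = 2 - -5 = 2 + 5 = 7$)
$\left(P Q{\left(2,-3 \right)} + 1\right) 39 = \left(7 \left(-3\right) + 1\right) 39 = \left(-21 + 1\right) 39 = \left(-20\right) 39 = -780$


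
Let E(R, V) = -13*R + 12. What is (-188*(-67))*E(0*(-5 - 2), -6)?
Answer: 151152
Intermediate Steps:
E(R, V) = 12 - 13*R
(-188*(-67))*E(0*(-5 - 2), -6) = (-188*(-67))*(12 - 0*(-5 - 2)) = 12596*(12 - 0*(-7)) = 12596*(12 - 13*0) = 12596*(12 + 0) = 12596*12 = 151152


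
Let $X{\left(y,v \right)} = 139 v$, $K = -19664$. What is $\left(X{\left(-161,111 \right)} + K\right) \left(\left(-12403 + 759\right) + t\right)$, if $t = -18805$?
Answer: $128951515$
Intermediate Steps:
$\left(X{\left(-161,111 \right)} + K\right) \left(\left(-12403 + 759\right) + t\right) = \left(139 \cdot 111 - 19664\right) \left(\left(-12403 + 759\right) - 18805\right) = \left(15429 - 19664\right) \left(-11644 - 18805\right) = \left(-4235\right) \left(-30449\right) = 128951515$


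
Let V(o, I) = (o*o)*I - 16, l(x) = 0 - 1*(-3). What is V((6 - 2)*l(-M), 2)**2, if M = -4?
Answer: 73984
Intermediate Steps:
l(x) = 3 (l(x) = 0 + 3 = 3)
V(o, I) = -16 + I*o**2 (V(o, I) = o**2*I - 16 = I*o**2 - 16 = -16 + I*o**2)
V((6 - 2)*l(-M), 2)**2 = (-16 + 2*((6 - 2)*3)**2)**2 = (-16 + 2*(4*3)**2)**2 = (-16 + 2*12**2)**2 = (-16 + 2*144)**2 = (-16 + 288)**2 = 272**2 = 73984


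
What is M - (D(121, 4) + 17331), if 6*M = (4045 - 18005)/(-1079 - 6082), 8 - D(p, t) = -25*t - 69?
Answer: -376117384/21483 ≈ -17508.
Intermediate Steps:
D(p, t) = 77 + 25*t (D(p, t) = 8 - (-25*t - 69) = 8 - (-69 - 25*t) = 8 + (69 + 25*t) = 77 + 25*t)
M = 6980/21483 (M = ((4045 - 18005)/(-1079 - 6082))/6 = (-13960/(-7161))/6 = (-13960*(-1/7161))/6 = (1/6)*(13960/7161) = 6980/21483 ≈ 0.32491)
M - (D(121, 4) + 17331) = 6980/21483 - ((77 + 25*4) + 17331) = 6980/21483 - ((77 + 100) + 17331) = 6980/21483 - (177 + 17331) = 6980/21483 - 1*17508 = 6980/21483 - 17508 = -376117384/21483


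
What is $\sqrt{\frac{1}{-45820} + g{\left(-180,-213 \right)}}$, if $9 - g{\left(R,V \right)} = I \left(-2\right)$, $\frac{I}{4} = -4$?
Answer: $\frac{i \sqrt{12071977755}}{22910} \approx 4.7958 i$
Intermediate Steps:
$I = -16$ ($I = 4 \left(-4\right) = -16$)
$g{\left(R,V \right)} = -23$ ($g{\left(R,V \right)} = 9 - \left(-16\right) \left(-2\right) = 9 - 32 = -23$)
$\sqrt{\frac{1}{-45820} + g{\left(-180,-213 \right)}} = \sqrt{\frac{1}{-45820} - 23} = \sqrt{- \frac{1}{45820} - 23} = \sqrt{- \frac{1053861}{45820}} = \frac{i \sqrt{12071977755}}{22910}$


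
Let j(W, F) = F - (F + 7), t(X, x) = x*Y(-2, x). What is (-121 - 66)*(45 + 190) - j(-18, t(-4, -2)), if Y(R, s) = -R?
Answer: -43938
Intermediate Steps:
t(X, x) = 2*x (t(X, x) = x*(-1*(-2)) = x*2 = 2*x)
j(W, F) = -7 (j(W, F) = F - (7 + F) = F + (-7 - F) = -7)
(-121 - 66)*(45 + 190) - j(-18, t(-4, -2)) = (-121 - 66)*(45 + 190) - 1*(-7) = -187*235 + 7 = -43945 + 7 = -43938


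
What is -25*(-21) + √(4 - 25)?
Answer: 525 + I*√21 ≈ 525.0 + 4.5826*I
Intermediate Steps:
-25*(-21) + √(4 - 25) = 525 + √(-21) = 525 + I*√21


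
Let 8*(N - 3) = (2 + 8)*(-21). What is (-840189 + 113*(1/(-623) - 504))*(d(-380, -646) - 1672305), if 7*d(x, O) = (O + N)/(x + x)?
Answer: 4972512998219734297/3314360 ≈ 1.5003e+12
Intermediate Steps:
N = -93/4 (N = 3 + ((2 + 8)*(-21))/8 = 3 + (10*(-21))/8 = 3 + (⅛)*(-210) = 3 - 105/4 = -93/4 ≈ -23.250)
d(x, O) = (-93/4 + O)/(14*x) (d(x, O) = ((O - 93/4)/(x + x))/7 = ((-93/4 + O)/((2*x)))/7 = ((-93/4 + O)*(1/(2*x)))/7 = ((-93/4 + O)/(2*x))/7 = (-93/4 + O)/(14*x))
(-840189 + 113*(1/(-623) - 504))*(d(-380, -646) - 1672305) = (-840189 + 113*(1/(-623) - 504))*((1/56)*(-93 + 4*(-646))/(-380) - 1672305) = (-840189 + 113*(-1/623 - 504))*((1/56)*(-1/380)*(-93 - 2584) - 1672305) = (-840189 + 113*(-313993/623))*((1/56)*(-1/380)*(-2677) - 1672305) = (-840189 - 35481209/623)*(2677/21280 - 1672305) = -558918956/623*(-35586647723/21280) = 4972512998219734297/3314360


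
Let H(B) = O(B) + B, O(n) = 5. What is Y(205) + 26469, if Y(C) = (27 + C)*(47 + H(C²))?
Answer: 9788333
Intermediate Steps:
H(B) = 5 + B
Y(C) = (27 + C)*(52 + C²) (Y(C) = (27 + C)*(47 + (5 + C²)) = (27 + C)*(52 + C²))
Y(205) + 26469 = (1404 + 205³ + 27*205² + 52*205) + 26469 = (1404 + 8615125 + 27*42025 + 10660) + 26469 = (1404 + 8615125 + 1134675 + 10660) + 26469 = 9761864 + 26469 = 9788333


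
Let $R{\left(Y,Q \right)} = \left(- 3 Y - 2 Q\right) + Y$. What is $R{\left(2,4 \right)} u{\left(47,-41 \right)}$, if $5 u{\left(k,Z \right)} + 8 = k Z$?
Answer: $4644$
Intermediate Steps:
$u{\left(k,Z \right)} = - \frac{8}{5} + \frac{Z k}{5}$ ($u{\left(k,Z \right)} = - \frac{8}{5} + \frac{k Z}{5} = - \frac{8}{5} + \frac{Z k}{5}$)
$R{\left(Y,Q \right)} = - 2 Q - 2 Y$
$R{\left(2,4 \right)} u{\left(47,-41 \right)} = \left(\left(-2\right) 4 - 4\right) \left(- \frac{8}{5} + \frac{1}{5} \left(-41\right) 47\right) = \left(-8 - 4\right) \left(- \frac{8}{5} - \frac{1927}{5}\right) = \left(-12\right) \left(-387\right) = 4644$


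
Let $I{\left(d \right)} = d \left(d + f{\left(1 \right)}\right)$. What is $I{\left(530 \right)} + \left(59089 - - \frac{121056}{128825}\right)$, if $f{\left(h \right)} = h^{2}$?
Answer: $\frac{43867481231}{128825} \approx 3.4052 \cdot 10^{5}$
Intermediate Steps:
$I{\left(d \right)} = d \left(1 + d\right)$ ($I{\left(d \right)} = d \left(d + 1^{2}\right) = d \left(d + 1\right) = d \left(1 + d\right)$)
$I{\left(530 \right)} + \left(59089 - - \frac{121056}{128825}\right) = 530 \left(1 + 530\right) + \left(59089 - - \frac{121056}{128825}\right) = 530 \cdot 531 + \left(59089 - \left(-121056\right) \frac{1}{128825}\right) = 281430 + \left(59089 - - \frac{121056}{128825}\right) = 281430 + \left(59089 + \frac{121056}{128825}\right) = 281430 + \frac{7612261481}{128825} = \frac{43867481231}{128825}$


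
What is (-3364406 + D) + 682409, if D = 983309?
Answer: -1698688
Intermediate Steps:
(-3364406 + D) + 682409 = (-3364406 + 983309) + 682409 = -2381097 + 682409 = -1698688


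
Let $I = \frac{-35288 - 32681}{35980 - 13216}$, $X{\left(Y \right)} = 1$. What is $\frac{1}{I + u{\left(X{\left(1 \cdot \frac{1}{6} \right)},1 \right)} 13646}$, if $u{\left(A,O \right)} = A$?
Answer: $\frac{22764}{310569575} \approx 7.3298 \cdot 10^{-5}$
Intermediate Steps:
$I = - \frac{67969}{22764}$ ($I = - \frac{67969}{35980 - 13216} = - \frac{67969}{22764} \approx -2.9858$)
$\frac{1}{I + u{\left(X{\left(1 \cdot \frac{1}{6} \right)},1 \right)} 13646} = \frac{1}{- \frac{67969}{22764} + 1 \cdot 13646} = \frac{1}{- \frac{67969}{22764} + 13646} = \frac{1}{\frac{310569575}{22764}} = \frac{22764}{310569575}$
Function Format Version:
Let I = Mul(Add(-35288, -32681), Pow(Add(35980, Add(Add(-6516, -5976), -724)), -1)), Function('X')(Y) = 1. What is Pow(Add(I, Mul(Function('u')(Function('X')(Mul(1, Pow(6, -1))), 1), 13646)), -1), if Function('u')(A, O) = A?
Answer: Rational(22764, 310569575) ≈ 7.3298e-5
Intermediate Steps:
I = Rational(-67969, 22764) (I = Mul(-67969, Pow(Add(35980, Add(-12492, -724)), -1)) = Mul(-67969, Pow(Add(35980, -13216), -1)) = Mul(-67969, Pow(22764, -1)) = Mul(-67969, Rational(1, 22764)) = Rational(-67969, 22764) ≈ -2.9858)
Pow(Add(I, Mul(Function('u')(Function('X')(Mul(1, Pow(6, -1))), 1), 13646)), -1) = Pow(Add(Rational(-67969, 22764), Mul(1, 13646)), -1) = Pow(Add(Rational(-67969, 22764), 13646), -1) = Pow(Rational(310569575, 22764), -1) = Rational(22764, 310569575)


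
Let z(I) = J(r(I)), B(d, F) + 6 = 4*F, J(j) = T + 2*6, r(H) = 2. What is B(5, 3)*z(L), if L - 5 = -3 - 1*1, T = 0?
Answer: 72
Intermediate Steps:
L = 1 (L = 5 + (-3 - 1*1) = 5 + (-3 - 1) = 5 - 4 = 1)
J(j) = 12 (J(j) = 0 + 2*6 = 0 + 12 = 12)
B(d, F) = -6 + 4*F
z(I) = 12
B(5, 3)*z(L) = (-6 + 4*3)*12 = (-6 + 12)*12 = 6*12 = 72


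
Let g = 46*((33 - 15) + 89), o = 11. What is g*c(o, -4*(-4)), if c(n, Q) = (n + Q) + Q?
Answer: 211646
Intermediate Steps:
c(n, Q) = n + 2*Q (c(n, Q) = (Q + n) + Q = n + 2*Q)
g = 4922 (g = 46*(18 + 89) = 46*107 = 4922)
g*c(o, -4*(-4)) = 4922*(11 + 2*(-4*(-4))) = 4922*(11 + 2*16) = 4922*(11 + 32) = 4922*43 = 211646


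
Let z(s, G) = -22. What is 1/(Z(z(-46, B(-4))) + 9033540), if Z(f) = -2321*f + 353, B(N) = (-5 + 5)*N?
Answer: 1/9084955 ≈ 1.1007e-7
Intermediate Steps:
B(N) = 0 (B(N) = 0*N = 0)
Z(f) = 353 - 2321*f
1/(Z(z(-46, B(-4))) + 9033540) = 1/((353 - 2321*(-22)) + 9033540) = 1/((353 + 51062) + 9033540) = 1/(51415 + 9033540) = 1/9084955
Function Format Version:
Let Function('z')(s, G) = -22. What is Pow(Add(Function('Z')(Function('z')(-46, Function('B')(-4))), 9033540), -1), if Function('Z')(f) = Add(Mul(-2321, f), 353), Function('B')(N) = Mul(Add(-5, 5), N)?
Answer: Rational(1, 9084955) ≈ 1.1007e-7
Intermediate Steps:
Function('B')(N) = 0 (Function('B')(N) = Mul(0, N) = 0)
Function('Z')(f) = Add(353, Mul(-2321, f))
Pow(Add(Function('Z')(Function('z')(-46, Function('B')(-4))), 9033540), -1) = Pow(Add(Add(353, Mul(-2321, -22)), 9033540), -1) = Pow(Add(Add(353, 51062), 9033540), -1) = Pow(Add(51415, 9033540), -1) = Pow(9084955, -1) = Rational(1, 9084955)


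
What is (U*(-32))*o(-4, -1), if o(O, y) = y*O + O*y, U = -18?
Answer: 4608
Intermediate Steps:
o(O, y) = 2*O*y (o(O, y) = O*y + O*y = 2*O*y)
(U*(-32))*o(-4, -1) = (-18*(-32))*(2*(-4)*(-1)) = 576*8 = 4608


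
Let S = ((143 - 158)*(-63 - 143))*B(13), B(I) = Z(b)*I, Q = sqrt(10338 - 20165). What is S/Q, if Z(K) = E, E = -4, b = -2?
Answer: 160680*I*sqrt(9827)/9827 ≈ 1620.9*I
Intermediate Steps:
Z(K) = -4
Q = I*sqrt(9827) (Q = sqrt(-9827) = I*sqrt(9827) ≈ 99.131*I)
B(I) = -4*I
S = -160680 (S = ((143 - 158)*(-63 - 143))*(-4*13) = -15*(-206)*(-52) = 3090*(-52) = -160680)
S/Q = -160680*(-I*sqrt(9827)/9827) = -(-160680)*I*sqrt(9827)/9827 = 160680*I*sqrt(9827)/9827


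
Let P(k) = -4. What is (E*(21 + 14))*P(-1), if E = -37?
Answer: 5180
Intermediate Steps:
(E*(21 + 14))*P(-1) = -37*(21 + 14)*(-4) = -37*35*(-4) = -1295*(-4) = 5180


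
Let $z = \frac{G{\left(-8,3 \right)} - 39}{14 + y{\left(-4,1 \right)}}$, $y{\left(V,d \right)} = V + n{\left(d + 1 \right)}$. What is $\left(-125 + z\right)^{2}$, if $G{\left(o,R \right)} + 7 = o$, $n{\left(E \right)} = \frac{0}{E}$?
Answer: $\frac{425104}{25} \approx 17004.0$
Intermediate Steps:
$n{\left(E \right)} = 0$
$G{\left(o,R \right)} = -7 + o$
$y{\left(V,d \right)} = V$ ($y{\left(V,d \right)} = V + 0 = V$)
$z = - \frac{27}{5}$ ($z = \frac{\left(-7 - 8\right) - 39}{14 - 4} = \frac{-15 - 39}{10} = \left(-54\right) \frac{1}{10} = - \frac{27}{5} \approx -5.4$)
$\left(-125 + z\right)^{2} = \left(-125 - \frac{27}{5}\right)^{2} = \left(- \frac{652}{5}\right)^{2} = \frac{425104}{25}$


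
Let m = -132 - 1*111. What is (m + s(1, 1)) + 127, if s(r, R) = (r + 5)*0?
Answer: -116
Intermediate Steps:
m = -243 (m = -132 - 111 = -243)
s(r, R) = 0 (s(r, R) = (5 + r)*0 = 0)
(m + s(1, 1)) + 127 = (-243 + 0) + 127 = -243 + 127 = -116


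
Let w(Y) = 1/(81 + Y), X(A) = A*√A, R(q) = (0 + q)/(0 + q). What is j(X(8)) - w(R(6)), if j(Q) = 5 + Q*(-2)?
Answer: 409/82 - 32*√2 ≈ -40.267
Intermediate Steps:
R(q) = 1 (R(q) = q/q = 1)
X(A) = A^(3/2)
j(Q) = 5 - 2*Q
j(X(8)) - w(R(6)) = (5 - 32*√2) - 1/(81 + 1) = (5 - 32*√2) - 1/82 = 409/82 - 32*√2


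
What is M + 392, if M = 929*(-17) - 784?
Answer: -16185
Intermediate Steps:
M = -16577 (M = -15793 - 784 = -16577)
M + 392 = -16577 + 392 = -16185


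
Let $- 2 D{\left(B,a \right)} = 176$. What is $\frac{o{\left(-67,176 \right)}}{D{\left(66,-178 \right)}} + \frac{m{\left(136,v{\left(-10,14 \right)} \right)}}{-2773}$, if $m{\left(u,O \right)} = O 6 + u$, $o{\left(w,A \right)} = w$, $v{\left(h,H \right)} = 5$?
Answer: $\frac{171183}{244024} \approx 0.7015$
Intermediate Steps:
$D{\left(B,a \right)} = -88$ ($D{\left(B,a \right)} = \left(- \frac{1}{2}\right) 176 = -88$)
$m{\left(u,O \right)} = u + 6 O$ ($m{\left(u,O \right)} = 6 O + u = u + 6 O$)
$\frac{o{\left(-67,176 \right)}}{D{\left(66,-178 \right)}} + \frac{m{\left(136,v{\left(-10,14 \right)} \right)}}{-2773} = - \frac{67}{-88} + \frac{136 + 6 \cdot 5}{-2773} = \left(-67\right) \left(- \frac{1}{88}\right) + \left(136 + 30\right) \left(- \frac{1}{2773}\right) = \frac{67}{88} + 166 \left(- \frac{1}{2773}\right) = \frac{67}{88} - \frac{166}{2773} = \frac{171183}{244024}$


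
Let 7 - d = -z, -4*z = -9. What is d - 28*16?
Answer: -1755/4 ≈ -438.75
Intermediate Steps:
z = 9/4 (z = -¼*(-9) = 9/4 ≈ 2.2500)
d = 37/4 (d = 7 - (-1)*9/4 = 7 - 1*(-9/4) = 7 + 9/4 = 37/4 ≈ 9.2500)
d - 28*16 = 37/4 - 28*16 = 37/4 - 448 = -1755/4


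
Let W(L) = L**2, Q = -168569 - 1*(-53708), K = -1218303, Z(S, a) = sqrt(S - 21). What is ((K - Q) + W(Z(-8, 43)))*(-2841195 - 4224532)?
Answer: 7796824838417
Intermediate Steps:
Z(S, a) = sqrt(-21 + S)
Q = -114861 (Q = -168569 + 53708 = -114861)
((K - Q) + W(Z(-8, 43)))*(-2841195 - 4224532) = ((-1218303 - 1*(-114861)) + (sqrt(-21 - 8))**2)*(-2841195 - 4224532) = ((-1218303 + 114861) + (sqrt(-29))**2)*(-7065727) = (-1103442 + (I*sqrt(29))**2)*(-7065727) = (-1103442 - 29)*(-7065727) = -1103471*(-7065727) = 7796824838417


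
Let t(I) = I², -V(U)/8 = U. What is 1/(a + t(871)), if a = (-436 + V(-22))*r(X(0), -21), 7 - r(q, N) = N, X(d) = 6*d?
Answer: 1/751361 ≈ 1.3309e-6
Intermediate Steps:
V(U) = -8*U
r(q, N) = 7 - N
a = -7280 (a = (-436 - 8*(-22))*(7 - 1*(-21)) = (-436 + 176)*(7 + 21) = -260*28 = -7280)
1/(a + t(871)) = 1/(-7280 + 871²) = 1/(-7280 + 758641) = 1/751361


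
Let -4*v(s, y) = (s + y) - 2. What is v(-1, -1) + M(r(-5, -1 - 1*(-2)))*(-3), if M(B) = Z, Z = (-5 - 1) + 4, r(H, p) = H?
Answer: 7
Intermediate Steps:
v(s, y) = ½ - s/4 - y/4 (v(s, y) = -((s + y) - 2)/4 = -(-2 + s + y)/4 = ½ - s/4 - y/4)
Z = -2 (Z = -6 + 4 = -2)
M(B) = -2
v(-1, -1) + M(r(-5, -1 - 1*(-2)))*(-3) = (½ - ¼*(-1) - ¼*(-1)) - 2*(-3) = (½ + ¼ + ¼) + 6 = 1 + 6 = 7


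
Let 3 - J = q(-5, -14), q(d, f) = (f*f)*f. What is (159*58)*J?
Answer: 25332834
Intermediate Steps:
q(d, f) = f³ (q(d, f) = f²*f = f³)
J = 2747 (J = 3 - 1*(-14)³ = 3 - 1*(-2744) = 3 + 2744 = 2747)
(159*58)*J = (159*58)*2747 = 9222*2747 = 25332834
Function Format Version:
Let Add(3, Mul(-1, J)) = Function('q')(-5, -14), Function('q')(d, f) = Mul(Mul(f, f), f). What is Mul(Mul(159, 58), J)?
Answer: 25332834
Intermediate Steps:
Function('q')(d, f) = Pow(f, 3) (Function('q')(d, f) = Mul(Pow(f, 2), f) = Pow(f, 3))
J = 2747 (J = Add(3, Mul(-1, Pow(-14, 3))) = Add(3, Mul(-1, -2744)) = Add(3, 2744) = 2747)
Mul(Mul(159, 58), J) = Mul(Mul(159, 58), 2747) = Mul(9222, 2747) = 25332834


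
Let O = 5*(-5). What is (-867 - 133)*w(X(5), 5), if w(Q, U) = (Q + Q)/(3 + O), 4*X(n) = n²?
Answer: 6250/11 ≈ 568.18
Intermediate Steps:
X(n) = n²/4
O = -25
w(Q, U) = -Q/11 (w(Q, U) = (Q + Q)/(3 - 25) = (2*Q)/(-22) = (2*Q)*(-1/22) = -Q/11)
(-867 - 133)*w(X(5), 5) = (-867 - 133)*(-5²/44) = -(-1000)*(¼)*25/11 = -(-1000)*25/(11*4) = -1000*(-25/44) = 6250/11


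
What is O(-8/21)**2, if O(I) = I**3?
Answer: 262144/85766121 ≈ 0.0030565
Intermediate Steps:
O(-8/21)**2 = ((-8/21)**3)**2 = (-512/9261)**2 = 262144/85766121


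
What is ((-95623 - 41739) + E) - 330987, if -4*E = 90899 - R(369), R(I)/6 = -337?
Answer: -1966317/4 ≈ -4.9158e+5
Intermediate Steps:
R(I) = -2022 (R(I) = 6*(-337) = -2022)
E = -92921/4 (E = -(90899 - 1*(-2022))/4 = -(90899 + 2022)/4 = -¼*92921 = -92921/4 ≈ -23230.)
((-95623 - 41739) + E) - 330987 = ((-95623 - 41739) - 92921/4) - 330987 = (-137362 - 92921/4) - 330987 = -642369/4 - 330987 = -1966317/4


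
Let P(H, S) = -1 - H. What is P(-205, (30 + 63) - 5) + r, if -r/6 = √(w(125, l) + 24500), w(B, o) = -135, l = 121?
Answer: 204 - 6*√24365 ≈ -732.56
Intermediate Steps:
r = -6*√24365 (r = -6*√(-135 + 24500) = -6*√24365 ≈ -936.56)
P(-205, (30 + 63) - 5) + r = (-1 - 1*(-205)) - 6*√24365 = (-1 + 205) - 6*√24365 = 204 - 6*√24365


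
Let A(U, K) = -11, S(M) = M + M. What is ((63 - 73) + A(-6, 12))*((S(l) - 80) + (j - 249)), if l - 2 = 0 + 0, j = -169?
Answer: 10374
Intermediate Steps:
l = 2 (l = 2 + (0 + 0) = 2 + 0 = 2)
S(M) = 2*M
((63 - 73) + A(-6, 12))*((S(l) - 80) + (j - 249)) = ((63 - 73) - 11)*((2*2 - 80) + (-169 - 249)) = (-10 - 11)*((4 - 80) - 418) = -21*(-76 - 418) = -21*(-494) = 10374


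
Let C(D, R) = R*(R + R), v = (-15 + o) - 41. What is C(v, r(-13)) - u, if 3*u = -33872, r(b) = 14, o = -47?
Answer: 35048/3 ≈ 11683.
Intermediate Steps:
u = -33872/3 (u = (1/3)*(-33872) = -33872/3 ≈ -11291.)
v = -103 (v = (-15 - 47) - 41 = -62 - 41 = -103)
C(D, R) = 2*R**2 (C(D, R) = R*(2*R) = 2*R**2)
C(v, r(-13)) - u = 2*14**2 - 1*(-33872/3) = 2*196 + 33872/3 = 392 + 33872/3 = 35048/3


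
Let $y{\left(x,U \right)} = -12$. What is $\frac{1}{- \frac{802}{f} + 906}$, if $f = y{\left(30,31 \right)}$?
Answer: $\frac{6}{5837} \approx 0.0010279$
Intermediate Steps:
$f = -12$
$\frac{1}{- \frac{802}{f} + 906} = \frac{1}{- \frac{802}{-12} + 906} = \frac{1}{\left(-802\right) \left(- \frac{1}{12}\right) + 906} = \frac{1}{\frac{401}{6} + 906} = \frac{1}{\frac{5837}{6}} = \frac{6}{5837}$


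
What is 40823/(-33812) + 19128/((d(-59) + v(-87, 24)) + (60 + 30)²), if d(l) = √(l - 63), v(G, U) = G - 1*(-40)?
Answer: 853638665465/730913226324 - 6376*I*√122/21616977 ≈ 1.1679 - 0.0032579*I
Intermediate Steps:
v(G, U) = 40 + G (v(G, U) = G + 40 = 40 + G)
d(l) = √(-63 + l)
40823/(-33812) + 19128/((d(-59) + v(-87, 24)) + (60 + 30)²) = 40823/(-33812) + 19128/((√(-63 - 59) + (40 - 87)) + (60 + 30)²) = 40823*(-1/33812) + 19128/((√(-122) - 47) + 90²) = -40823/33812 + 19128/((I*√122 - 47) + 8100) = -40823/33812 + 19128/((-47 + I*√122) + 8100) = -40823/33812 + 19128/(8053 + I*√122)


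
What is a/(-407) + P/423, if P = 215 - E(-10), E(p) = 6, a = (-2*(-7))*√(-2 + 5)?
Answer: 209/423 - 14*√3/407 ≈ 0.43451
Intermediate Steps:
a = 14*√3 ≈ 24.249
P = 209 (P = 215 - 1*6 = 215 - 6 = 209)
a/(-407) + P/423 = (14*√3)/(-407) + 209/423 = (14*√3)*(-1/407) + 209*(1/423) = -14*√3/407 + 209/423 = 209/423 - 14*√3/407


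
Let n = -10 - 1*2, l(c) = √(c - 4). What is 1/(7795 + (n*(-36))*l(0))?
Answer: 7795/61508521 - 864*I/61508521 ≈ 0.00012673 - 1.4047e-5*I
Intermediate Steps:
l(c) = √(-4 + c)
n = -12 (n = -10 - 2 = -12)
1/(7795 + (n*(-36))*l(0)) = 1/(7795 + (-12*(-36))*√(-4 + 0)) = 1/(7795 + 432*√(-4)) = 1/(7795 + 432*(2*I)) = 1/(7795 + 864*I) = (7795 - 864*I)/61508521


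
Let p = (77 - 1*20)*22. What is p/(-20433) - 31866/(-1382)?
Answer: 108230825/4706401 ≈ 22.997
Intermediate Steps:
p = 1254 (p = (77 - 20)*22 = 57*22 = 1254)
p/(-20433) - 31866/(-1382) = 1254/(-20433) - 31866/(-1382) = 1254*(-1/20433) - 31866*(-1/1382) = -418/6811 + 15933/691 = 108230825/4706401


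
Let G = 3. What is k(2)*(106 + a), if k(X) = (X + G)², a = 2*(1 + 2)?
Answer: 2800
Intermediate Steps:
a = 6 (a = 2*3 = 6)
k(X) = (3 + X)² (k(X) = (X + 3)² = (3 + X)²)
k(2)*(106 + a) = (3 + 2)²*(106 + 6) = 5²*112 = 25*112 = 2800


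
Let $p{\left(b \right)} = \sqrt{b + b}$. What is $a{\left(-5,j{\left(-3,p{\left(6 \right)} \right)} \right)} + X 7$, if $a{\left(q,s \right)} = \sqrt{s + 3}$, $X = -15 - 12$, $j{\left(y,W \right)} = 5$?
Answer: $-189 + 2 \sqrt{2} \approx -186.17$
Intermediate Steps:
$p{\left(b \right)} = \sqrt{2} \sqrt{b}$ ($p{\left(b \right)} = \sqrt{2 b} = \sqrt{2} \sqrt{b}$)
$X = -27$ ($X = -15 - 12 = -27$)
$a{\left(q,s \right)} = \sqrt{3 + s}$
$a{\left(-5,j{\left(-3,p{\left(6 \right)} \right)} \right)} + X 7 = \sqrt{3 + 5} - 189 = \sqrt{8} - 189 = 2 \sqrt{2} - 189 = -189 + 2 \sqrt{2}$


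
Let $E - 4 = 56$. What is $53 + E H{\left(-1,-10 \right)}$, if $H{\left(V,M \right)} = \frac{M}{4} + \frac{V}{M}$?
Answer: $-91$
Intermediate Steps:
$E = 60$ ($E = 4 + 56 = 60$)
$H{\left(V,M \right)} = \frac{M}{4} + \frac{V}{M}$ ($H{\left(V,M \right)} = M \frac{1}{4} + \frac{V}{M} = \frac{M}{4} + \frac{V}{M}$)
$53 + E H{\left(-1,-10 \right)} = 53 + 60 \left(\frac{1}{4} \left(-10\right) - \frac{1}{-10}\right) = 53 + 60 \left(- \frac{5}{2} - - \frac{1}{10}\right) = 53 + 60 \left(- \frac{5}{2} + \frac{1}{10}\right) = 53 + 60 \left(- \frac{12}{5}\right) = 53 - 144 = -91$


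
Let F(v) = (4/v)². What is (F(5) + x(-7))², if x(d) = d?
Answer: 25281/625 ≈ 40.450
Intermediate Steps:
F(v) = 16/v²
(F(5) + x(-7))² = (16/5² - 7)² = (16*(1/25) - 7)² = (16/25 - 7)² = (-159/25)² = 25281/625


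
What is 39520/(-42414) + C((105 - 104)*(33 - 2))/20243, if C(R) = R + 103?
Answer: -397159942/429293301 ≈ -0.92515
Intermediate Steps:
C(R) = 103 + R
39520/(-42414) + C((105 - 104)*(33 - 2))/20243 = 39520/(-42414) + (103 + (105 - 104)*(33 - 2))/20243 = 39520*(-1/42414) + (103 + 1*31)*(1/20243) = -19760/21207 + (103 + 31)*(1/20243) = -19760/21207 + 134*(1/20243) = -19760/21207 + 134/20243 = -397159942/429293301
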